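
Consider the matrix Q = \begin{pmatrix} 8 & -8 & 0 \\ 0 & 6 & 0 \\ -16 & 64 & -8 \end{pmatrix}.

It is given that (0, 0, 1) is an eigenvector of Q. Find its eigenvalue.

-8

Compute Qv: Q·(0, 0, 1) = (0, 0, -8).
Since Qv = λv, compare component 3: -8 = λ·1, so λ = -8.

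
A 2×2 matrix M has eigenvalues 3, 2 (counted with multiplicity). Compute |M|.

det(M) is the product of the eigenvalues: (3) · (2) = 6.

6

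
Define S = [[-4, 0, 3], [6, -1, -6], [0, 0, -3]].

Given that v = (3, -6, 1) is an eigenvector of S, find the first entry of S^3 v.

First find the eigenvalue: Sv = (-9, 18, -3) = -3·(3, -6, 1), so λ = -3.
Then S^3 v = λ^3·v = (-3)^3·(3, -6, 1) = -27·(3, -6, 1) = (-81, 162, -27).

-81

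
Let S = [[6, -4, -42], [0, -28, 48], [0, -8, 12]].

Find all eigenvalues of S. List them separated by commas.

The characteristic polynomial is p(μ) = det(μI - S).
Expanding along the first row, p(μ) = μ^3 + 10μ^2 - 48μ - 288.
Rational-root test: μ = -4 gives p(-4) = 0.
Factor out (μ + 4): p(μ) = (μ + 4)·(μ^2 + 6μ - 72).
The quadratic factors as (μ + 12)·(μ - 6).
Eigenvalues: -12, -4, 6.

-12, -4, 6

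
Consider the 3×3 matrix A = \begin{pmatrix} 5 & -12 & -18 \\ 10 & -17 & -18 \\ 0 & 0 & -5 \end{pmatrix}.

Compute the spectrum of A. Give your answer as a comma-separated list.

-7, -5, -5

Compute the characteristic polynomial p(lambda) = det(lambda·I - A).
Expanding the 3×3 determinant: p(lambda) = lambda^3 + 17·lambda^2 + 95·lambda + 175.
Rational-root test: lambda = -7 gives p(-7) = 0.
Factor out (lambda + 7): p(lambda) = (lambda + 7)·(lambda^2 + 10·lambda + 25).
The quadratic factor is (lambda + 5)^2.
Eigenvalues: -7, -5, -5.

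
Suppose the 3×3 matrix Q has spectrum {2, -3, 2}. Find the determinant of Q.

det(Q) is the product of the eigenvalues: (2) · (-3) · (2) = -12.

-12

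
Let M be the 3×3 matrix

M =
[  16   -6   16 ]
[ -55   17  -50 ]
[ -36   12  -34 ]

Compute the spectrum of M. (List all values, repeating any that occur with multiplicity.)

-2, -1, 2

Set up det(μI - M) = 0.
Cofactor expansion gives p(μ) = μ^3 + μ^2 - 4μ - 4.
Since p(-2) = 0, μ = -2 is a root.
Dividing by (μ + 2) leaves μ^2 - μ - 2.
The quadratic factors as (μ + 1)·(μ - 2).
Eigenvalues: -2, -1, 2.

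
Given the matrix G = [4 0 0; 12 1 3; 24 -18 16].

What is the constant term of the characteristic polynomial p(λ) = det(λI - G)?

p(0) = det(0·I − G) = det(−G) = (−1)^3·det(G).
det(G) = 280, so p(0) = -280.

-280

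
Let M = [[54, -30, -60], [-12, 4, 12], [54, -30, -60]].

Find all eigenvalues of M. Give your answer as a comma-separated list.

The characteristic polynomial is p(r) = det(rI - M).
Cofactor expansion gives p(r) = r^3 + 2r^2 - 24r.
Rational-root test: r = 0 gives p(0) = 0.
Dividing by r leaves r^2 + 2r - 24.
The quadratic factors as (r + 6)·(r - 4).
Eigenvalues: -6, 0, 4.

-6, 0, 4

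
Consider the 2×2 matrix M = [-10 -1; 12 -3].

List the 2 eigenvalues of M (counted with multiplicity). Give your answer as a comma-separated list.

-7, -6

det(M - λI) = (-10 - λ)(-3 - λ) - (-1)·(12) = λ^2 + 13λ + 42.
This factors as (λ + 7)·(λ + 6) = 0.
Eigenvalues: -7, -6.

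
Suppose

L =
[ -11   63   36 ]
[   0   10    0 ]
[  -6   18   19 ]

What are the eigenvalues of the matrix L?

Set up det(rI - L) = 0.
Expanding along the first row, p(r) = r^3 - 18r^2 + 87r - 70.
Since p(1) = 0, r = 1 is a root.
Factor out (r - 1): p(r) = (r - 1)·(r^2 - 17r + 70).
The quadratic factors as (r - 7)·(r - 10).
Eigenvalues: 1, 7, 10.

1, 7, 10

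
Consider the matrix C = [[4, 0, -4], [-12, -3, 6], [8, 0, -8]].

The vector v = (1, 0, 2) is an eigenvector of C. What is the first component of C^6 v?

First find the eigenvalue: Cv = (-4, 0, -8) = -4·(1, 0, 2), so λ = -4.
Then C^6 v = λ^6·v = (-4)^6·(1, 0, 2) = 4096·(1, 0, 2) = (4096, 0, 8192).

4096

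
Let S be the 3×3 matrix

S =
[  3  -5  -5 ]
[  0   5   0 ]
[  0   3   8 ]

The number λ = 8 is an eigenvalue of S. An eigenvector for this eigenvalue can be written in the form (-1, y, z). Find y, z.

We need (S - 8I)v = 0.
S - 8I = [[-5, -5, -5], [0, -3, 0], [0, 3, 0]].
Row 1: (-5)·-1 + (-5)·y + (-5)·z = 0
Row 2: (0)·-1 + (-3)·y + (0)·z = 0
Row 3: (0)·-1 + (3)·y + (0)·z = 0
Solving gives y = 0, z = 1.
Check: S·(-1, 0, 1) = (-8, 0, 8) = 8·(-1, 0, 1).

0, 1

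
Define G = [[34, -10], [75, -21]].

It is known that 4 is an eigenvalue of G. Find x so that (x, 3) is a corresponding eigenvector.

1

We need (G - 4I)v = 0.
G - 4I = [[30, -10], [75, -25]].
Row 1: (30)·x + (-10)·3 = 0
Row 2: (75)·x + (-25)·3 = 0
Solving gives x = 1.
Check: G·(1, 3) = (4, 12) = 4·(1, 3).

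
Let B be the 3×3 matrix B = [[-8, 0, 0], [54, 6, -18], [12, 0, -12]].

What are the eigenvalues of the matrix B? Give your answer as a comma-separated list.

-12, -8, 6

The characteristic polynomial is p(s) = det(sI - B).
Expanding along the first row, p(s) = s^3 + 14s^2 - 24s - 576.
Try s = 6: p(6) = 0, so 6 is a root.
Dividing by (s - 6) leaves s^2 + 20s + 96.
The quadratic factors as (s + 12)·(s + 8).
Eigenvalues: -12, -8, 6.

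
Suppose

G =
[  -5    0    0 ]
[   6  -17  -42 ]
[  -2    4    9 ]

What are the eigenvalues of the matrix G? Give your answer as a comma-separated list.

Set up det(tI - G) = 0.
Expanding the 3×3 determinant: p(t) = t^3 + 13t^2 + 55t + 75.
Since p(-3) = 0, t = -3 is a root.
Dividing by (t + 3) leaves t^2 + 10t + 25.
The quadratic factor is (t + 5)^2.
Eigenvalues: -5, -5, -3.

-5, -5, -3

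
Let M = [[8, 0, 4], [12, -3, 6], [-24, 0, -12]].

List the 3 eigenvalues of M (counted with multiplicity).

The characteristic polynomial is p(lambda) = det(lambda·I - M).
Expanding along the first row, p(lambda) = lambda^3 + 7·lambda^2 + 12·lambda.
Rational-root test: lambda = -4 gives p(-4) = 0.
Dividing by (lambda + 4) leaves lambda^2 + 3·lambda.
The quadratic factors as (lambda + 3)·lambda.
Eigenvalues: -4, -3, 0.

-4, -3, 0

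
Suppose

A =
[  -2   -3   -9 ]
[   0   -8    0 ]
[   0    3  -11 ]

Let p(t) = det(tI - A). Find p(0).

p(0) = det(0·I − A) = det(−A) = (−1)^3·det(A).
det(A) = -176, so p(0) = 176.

176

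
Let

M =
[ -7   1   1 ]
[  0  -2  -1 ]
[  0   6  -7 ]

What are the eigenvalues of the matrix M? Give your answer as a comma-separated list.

Set up det(tI - M) = 0.
Cofactor expansion gives p(t) = t^3 + 16t^2 + 83t + 140.
Since p(-4) = 0, t = -4 is a root.
Dividing by (t + 4) leaves t^2 + 12t + 35.
The quadratic factors as (t + 7)·(t + 5).
Eigenvalues: -7, -5, -4.

-7, -5, -4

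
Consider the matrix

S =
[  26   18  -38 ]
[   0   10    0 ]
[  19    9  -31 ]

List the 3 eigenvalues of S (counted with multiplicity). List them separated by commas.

Set up det(μI - S) = 0.
Expanding along the first row, p(μ) = μ^3 - 5μ^2 - 134μ + 840.
Rational-root test: μ = 7 gives p(7) = 0.
Factor out (μ - 7): p(μ) = (μ - 7)·(μ^2 + 2μ - 120).
The quadratic factors as (μ + 12)·(μ - 10).
Eigenvalues: -12, 7, 10.

-12, 7, 10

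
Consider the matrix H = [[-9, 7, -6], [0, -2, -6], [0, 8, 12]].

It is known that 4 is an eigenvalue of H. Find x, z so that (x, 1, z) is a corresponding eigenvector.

1, -1

We need (H - 4I)v = 0.
H - 4I = [[-13, 7, -6], [0, -6, -6], [0, 8, 8]].
Row 1: (-13)·x + (7)·1 + (-6)·z = 0
Row 2: (0)·x + (-6)·1 + (-6)·z = 0
Row 3: (0)·x + (8)·1 + (8)·z = 0
Solving gives x = 1, z = -1.
Check: H·(1, 1, -1) = (4, 4, -4) = 4·(1, 1, -1).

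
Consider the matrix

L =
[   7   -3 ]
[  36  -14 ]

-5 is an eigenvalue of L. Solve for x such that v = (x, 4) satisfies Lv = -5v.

1

We need (L + 5I)v = 0.
L + 5I = [[12, -3], [36, -9]].
Row 1: (12)·x + (-3)·4 = 0
Row 2: (36)·x + (-9)·4 = 0
Solving gives x = 1.
Check: L·(1, 4) = (-5, -20) = -5·(1, 4).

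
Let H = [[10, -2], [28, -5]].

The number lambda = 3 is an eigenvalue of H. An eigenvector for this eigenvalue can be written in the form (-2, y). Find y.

We need (H - 3I)v = 0.
H - 3I = [[7, -2], [28, -8]].
Row 1: (7)·-2 + (-2)·y = 0
Row 2: (28)·-2 + (-8)·y = 0
Solving gives y = -7.
Check: H·(-2, -7) = (-6, -21) = 3·(-2, -7).

-7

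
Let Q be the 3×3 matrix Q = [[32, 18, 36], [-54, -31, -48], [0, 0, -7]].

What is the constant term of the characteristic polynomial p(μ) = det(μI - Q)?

-140

p(0) = det(0·I − Q) = det(−Q) = (−1)^3·det(Q).
det(Q) = 140, so p(0) = -140.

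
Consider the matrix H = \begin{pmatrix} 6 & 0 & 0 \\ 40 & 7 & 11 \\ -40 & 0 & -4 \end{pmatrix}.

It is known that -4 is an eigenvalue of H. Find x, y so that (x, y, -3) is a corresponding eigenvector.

We need (H + 4I)v = 0.
H + 4I = [[10, 0, 0], [40, 11, 11], [-40, 0, 0]].
Row 1: (10)·x + (0)·y + (0)·-3 = 0
Row 2: (40)·x + (11)·y + (11)·-3 = 0
Row 3: (-40)·x + (0)·y + (0)·-3 = 0
Solving gives x = 0, y = 3.
Check: H·(0, 3, -3) = (0, -12, 12) = -4·(0, 3, -3).

0, 3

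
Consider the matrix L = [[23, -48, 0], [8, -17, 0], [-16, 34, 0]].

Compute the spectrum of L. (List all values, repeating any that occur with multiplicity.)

Set up det(μI - L) = 0.
Expanding the 3×3 determinant: p(μ) = μ^3 - 6μ^2 - 7μ.
Try μ = 0: p(0) = 0, so 0 is a root.
Dividing by μ leaves μ^2 - 6μ - 7.
The quadratic factors as (μ + 1)·(μ - 7).
Eigenvalues: -1, 0, 7.

-1, 0, 7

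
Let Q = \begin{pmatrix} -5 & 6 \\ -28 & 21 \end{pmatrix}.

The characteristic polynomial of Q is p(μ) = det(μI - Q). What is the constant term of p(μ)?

63

p(μ) = μ^2 - 16μ + 63.
The constant term is 63.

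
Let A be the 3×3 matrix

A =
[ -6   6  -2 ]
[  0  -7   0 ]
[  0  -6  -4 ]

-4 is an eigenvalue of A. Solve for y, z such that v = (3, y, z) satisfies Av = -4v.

0, -3

We need (A + 4I)v = 0.
A + 4I = [[-2, 6, -2], [0, -3, 0], [0, -6, 0]].
Row 1: (-2)·3 + (6)·y + (-2)·z = 0
Row 2: (0)·3 + (-3)·y + (0)·z = 0
Row 3: (0)·3 + (-6)·y + (0)·z = 0
Solving gives y = 0, z = -3.
Check: A·(3, 0, -3) = (-12, 0, 12) = -4·(3, 0, -3).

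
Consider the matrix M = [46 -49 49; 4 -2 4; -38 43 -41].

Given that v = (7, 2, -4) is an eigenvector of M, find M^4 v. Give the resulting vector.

(1792, 512, -1024)

First find the eigenvalue: Mv = (28, 8, -16) = 4·(7, 2, -4), so λ = 4.
Then M^4 v = λ^4·v = 4^4·(7, 2, -4) = 256·(7, 2, -4) = (1792, 512, -1024).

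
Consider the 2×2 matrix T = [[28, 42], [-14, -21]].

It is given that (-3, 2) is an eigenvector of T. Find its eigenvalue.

0

Compute Tv: T·(-3, 2) = (0, 0).
Since Tv = λv, compare component 1: 0 = λ·-3, so λ = 0.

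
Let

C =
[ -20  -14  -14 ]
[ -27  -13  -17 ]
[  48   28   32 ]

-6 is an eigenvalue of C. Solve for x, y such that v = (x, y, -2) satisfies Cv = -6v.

We need (C + 6I)v = 0.
C + 6I = [[-14, -14, -14], [-27, -7, -17], [48, 28, 38]].
Row 1: (-14)·x + (-14)·y + (-14)·-2 = 0
Row 2: (-27)·x + (-7)·y + (-17)·-2 = 0
Row 3: (48)·x + (28)·y + (38)·-2 = 0
Solving gives x = 1, y = 1.
Check: C·(1, 1, -2) = (-6, -6, 12) = -6·(1, 1, -2).

1, 1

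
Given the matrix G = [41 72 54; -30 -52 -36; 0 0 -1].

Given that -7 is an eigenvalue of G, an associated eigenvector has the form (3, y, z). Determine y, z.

-2, 0

We need (G + 7I)v = 0.
G + 7I = [[48, 72, 54], [-30, -45, -36], [0, 0, 6]].
Row 1: (48)·3 + (72)·y + (54)·z = 0
Row 2: (-30)·3 + (-45)·y + (-36)·z = 0
Row 3: (0)·3 + (0)·y + (6)·z = 0
Solving gives y = -2, z = 0.
Check: G·(3, -2, 0) = (-21, 14, 0) = -7·(3, -2, 0).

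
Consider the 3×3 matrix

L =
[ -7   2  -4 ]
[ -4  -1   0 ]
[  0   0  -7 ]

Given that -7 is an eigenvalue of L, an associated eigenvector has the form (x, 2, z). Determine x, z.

3, 1

We need (L + 7I)v = 0.
L + 7I = [[0, 2, -4], [-4, 6, 0], [0, 0, 0]].
Row 1: (0)·x + (2)·2 + (-4)·z = 0
Row 2: (-4)·x + (6)·2 + (0)·z = 0
Row 3: (0)·x + (0)·2 + (0)·z = 0
Solving gives x = 3, z = 1.
Check: L·(3, 2, 1) = (-21, -14, -7) = -7·(3, 2, 1).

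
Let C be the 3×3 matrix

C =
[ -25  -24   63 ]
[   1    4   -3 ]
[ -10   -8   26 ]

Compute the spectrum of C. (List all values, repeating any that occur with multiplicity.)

-4, 4, 5

Set up det(tI - C) = 0.
Cofactor expansion gives p(t) = t^3 - 5t^2 - 16t + 80.
Rational-root test: t = 5 gives p(5) = 0.
Factor out (t - 5): p(t) = (t - 5)·(t^2 - 16).
The quadratic factors as (t + 4)·(t - 4).
Eigenvalues: -4, 4, 5.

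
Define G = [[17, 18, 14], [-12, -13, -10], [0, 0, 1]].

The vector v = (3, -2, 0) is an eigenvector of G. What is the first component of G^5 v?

First find the eigenvalue: Gv = (15, -10, 0) = 5·(3, -2, 0), so λ = 5.
Then G^5 v = λ^5·v = 5^5·(3, -2, 0) = 3125·(3, -2, 0) = (9375, -6250, 0).

9375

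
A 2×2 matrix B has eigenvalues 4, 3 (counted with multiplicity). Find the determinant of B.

det(B) is the product of the eigenvalues: (4) · (3) = 12.

12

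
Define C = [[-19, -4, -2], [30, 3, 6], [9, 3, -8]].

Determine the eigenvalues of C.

Compute the characteristic polynomial p(λ) = det(λI - C).
Expanding the 3×3 determinant: p(λ) = λ^3 + 24λ^2 + 191λ + 504.
Try λ = -7: p(-7) = 0, so -7 is a root.
Dividing by (λ + 7) leaves λ^2 + 17λ + 72.
The quadratic factors as (λ + 9)·(λ + 8).
Eigenvalues: -9, -8, -7.

-9, -8, -7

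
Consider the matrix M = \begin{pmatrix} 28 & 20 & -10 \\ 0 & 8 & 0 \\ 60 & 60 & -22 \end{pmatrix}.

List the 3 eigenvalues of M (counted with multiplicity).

-2, 8, 8

The characteristic polynomial is p(t) = det(tI - M).
Expanding the 3×3 determinant: p(t) = t^3 - 14t^2 + 32t + 128.
Try t = -2: p(-2) = 0, so -2 is a root.
Factor out (t + 2): p(t) = (t + 2)·(t^2 - 16t + 64).
The quadratic factor is (t - 8)^2.
Eigenvalues: -2, 8, 8.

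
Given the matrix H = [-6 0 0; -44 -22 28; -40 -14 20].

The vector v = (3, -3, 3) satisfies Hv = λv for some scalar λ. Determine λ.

Compute Hv: H·(3, -3, 3) = (-18, 18, -18).
Since Hv = λv, compare component 1: -18 = λ·3, so λ = -6.

-6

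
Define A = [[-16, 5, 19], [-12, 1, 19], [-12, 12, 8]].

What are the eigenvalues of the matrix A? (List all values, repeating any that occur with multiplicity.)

Compute the characteristic polynomial p(t) = det(tI - A).
Expanding along the first row, p(t) = t^3 + 7t^2 - 76t - 352.
Rational-root test: t = 8 gives p(8) = 0.
Dividing by (t - 8) leaves t^2 + 15t + 44.
The quadratic factors as (t + 11)·(t + 4).
Eigenvalues: -11, -4, 8.

-11, -4, 8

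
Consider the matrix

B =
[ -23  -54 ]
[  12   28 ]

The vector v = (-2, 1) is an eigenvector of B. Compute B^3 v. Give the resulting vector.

First find the eigenvalue: Bv = (-8, 4) = 4·(-2, 1), so λ = 4.
Then B^3 v = λ^3·v = 4^3·(-2, 1) = 64·(-2, 1) = (-128, 64).

(-128, 64)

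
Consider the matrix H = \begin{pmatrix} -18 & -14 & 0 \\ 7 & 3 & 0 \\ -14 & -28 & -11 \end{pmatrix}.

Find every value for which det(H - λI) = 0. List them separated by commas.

-11, -11, -4

The characteristic polynomial is p(t) = det(tI - H).
Cofactor expansion gives p(t) = t^3 + 26t^2 + 209t + 484.
Rational-root test: t = -11 gives p(-11) = 0.
Dividing by (t + 11) leaves t^2 + 15t + 44.
The quadratic factors as (t + 11)·(t + 4).
Eigenvalues: -11, -11, -4.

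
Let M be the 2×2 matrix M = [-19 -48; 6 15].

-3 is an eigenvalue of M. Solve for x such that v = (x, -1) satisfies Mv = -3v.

We need (M + 3I)v = 0.
M + 3I = [[-16, -48], [6, 18]].
Row 1: (-16)·x + (-48)·-1 = 0
Row 2: (6)·x + (18)·-1 = 0
Solving gives x = 3.
Check: M·(3, -1) = (-9, 3) = -3·(3, -1).

3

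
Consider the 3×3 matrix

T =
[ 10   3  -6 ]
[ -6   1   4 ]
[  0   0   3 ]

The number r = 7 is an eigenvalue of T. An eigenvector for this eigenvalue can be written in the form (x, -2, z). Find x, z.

We need (T - 7I)v = 0.
T - 7I = [[3, 3, -6], [-6, -6, 4], [0, 0, -4]].
Row 1: (3)·x + (3)·-2 + (-6)·z = 0
Row 2: (-6)·x + (-6)·-2 + (4)·z = 0
Row 3: (0)·x + (0)·-2 + (-4)·z = 0
Solving gives x = 2, z = 0.
Check: T·(2, -2, 0) = (14, -14, 0) = 7·(2, -2, 0).

2, 0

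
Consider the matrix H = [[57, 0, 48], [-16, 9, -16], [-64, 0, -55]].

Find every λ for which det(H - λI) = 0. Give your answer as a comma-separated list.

-7, 9, 9

The characteristic polynomial is p(t) = det(tI - H).
Cofactor expansion gives p(t) = t^3 - 11t^2 - 45t + 567.
Since p(9) = 0, t = 9 is a root.
Factor out (t - 9): p(t) = (t - 9)·(t^2 - 2t - 63).
The quadratic factors as (t + 7)·(t - 9).
Eigenvalues: -7, 9, 9.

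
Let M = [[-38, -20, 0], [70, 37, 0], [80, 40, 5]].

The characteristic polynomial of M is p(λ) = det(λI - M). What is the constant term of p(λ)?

p(λ) = λ^3 - 4λ^2 - 11λ + 30.
The constant term is 30.

30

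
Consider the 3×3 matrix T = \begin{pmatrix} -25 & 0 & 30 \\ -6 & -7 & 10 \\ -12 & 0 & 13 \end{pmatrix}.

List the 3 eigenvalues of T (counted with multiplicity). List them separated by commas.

Compute the characteristic polynomial p(r) = det(rI - T).
Expanding along the first row, p(r) = r^3 + 19r^2 + 119r + 245.
Since p(-7) = 0, r = -7 is a root.
Factor out (r + 7): p(r) = (r + 7)·(r^2 + 12r + 35).
The quadratic factors as (r + 7)·(r + 5).
Eigenvalues: -7, -7, -5.

-7, -7, -5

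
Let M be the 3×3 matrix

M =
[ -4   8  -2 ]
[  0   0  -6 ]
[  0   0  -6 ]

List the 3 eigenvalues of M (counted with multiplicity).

-6, -4, 0

M is upper triangular, so its eigenvalues are the diagonal entries.
Diagonal: -4, 0, -6.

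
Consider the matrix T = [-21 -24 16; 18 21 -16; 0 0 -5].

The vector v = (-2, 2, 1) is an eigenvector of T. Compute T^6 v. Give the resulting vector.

(-31250, 31250, 15625)

First find the eigenvalue: Tv = (10, -10, -5) = -5·(-2, 2, 1), so λ = -5.
Then T^6 v = λ^6·v = (-5)^6·(-2, 2, 1) = 15625·(-2, 2, 1) = (-31250, 31250, 15625).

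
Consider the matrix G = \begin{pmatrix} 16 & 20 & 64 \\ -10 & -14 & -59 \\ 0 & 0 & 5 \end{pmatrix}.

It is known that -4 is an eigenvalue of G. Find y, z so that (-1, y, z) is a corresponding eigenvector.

We need (G + 4I)v = 0.
G + 4I = [[20, 20, 64], [-10, -10, -59], [0, 0, 9]].
Row 1: (20)·-1 + (20)·y + (64)·z = 0
Row 2: (-10)·-1 + (-10)·y + (-59)·z = 0
Row 3: (0)·-1 + (0)·y + (9)·z = 0
Solving gives y = 1, z = 0.
Check: G·(-1, 1, 0) = (4, -4, 0) = -4·(-1, 1, 0).

1, 0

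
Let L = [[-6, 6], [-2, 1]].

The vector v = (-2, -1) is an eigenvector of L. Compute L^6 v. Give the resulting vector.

First find the eigenvalue: Lv = (6, 3) = -3·(-2, -1), so λ = -3.
Then L^6 v = λ^6·v = (-3)^6·(-2, -1) = 729·(-2, -1) = (-1458, -729).

(-1458, -729)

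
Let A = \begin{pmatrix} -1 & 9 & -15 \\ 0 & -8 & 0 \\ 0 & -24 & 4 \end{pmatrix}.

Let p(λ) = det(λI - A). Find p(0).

p(0) = det(0·I − A) = det(−A) = (−1)^3·det(A).
det(A) = 32, so p(0) = -32.

-32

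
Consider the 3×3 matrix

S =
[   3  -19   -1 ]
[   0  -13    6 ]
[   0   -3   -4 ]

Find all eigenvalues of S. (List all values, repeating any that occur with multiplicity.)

Compute the characteristic polynomial p(λ) = det(λI - S).
Expanding the 3×3 determinant: p(λ) = λ^3 + 14λ^2 + 19λ - 210.
Try λ = -10: p(-10) = 0, so -10 is a root.
Dividing by (λ + 10) leaves λ^2 + 4λ - 21.
The quadratic factors as (λ + 7)·(λ - 3).
Eigenvalues: -10, -7, 3.

-10, -7, 3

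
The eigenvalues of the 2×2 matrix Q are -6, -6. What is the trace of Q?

-12

trace(Q) is the sum of the eigenvalues: (-6) + (-6) = -12.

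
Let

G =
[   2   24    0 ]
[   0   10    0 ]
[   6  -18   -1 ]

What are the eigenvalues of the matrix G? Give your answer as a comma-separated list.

-1, 2, 10

Set up det(tI - G) = 0.
Expanding along the first row, p(t) = t^3 - 11t^2 + 8t + 20.
Try t = -1: p(-1) = 0, so -1 is a root.
Factor out (t + 1): p(t) = (t + 1)·(t^2 - 12t + 20).
The quadratic factors as (t - 2)·(t - 10).
Eigenvalues: -1, 2, 10.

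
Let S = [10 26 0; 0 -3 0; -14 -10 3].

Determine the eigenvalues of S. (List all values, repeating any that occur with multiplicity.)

-3, 3, 10

The characteristic polynomial is p(lambda) = det(lambda·I - S).
Expanding the 3×3 determinant: p(lambda) = lambda^3 - 10·lambda^2 - 9·lambda + 90.
Try lambda = -3: p(-3) = 0, so -3 is a root.
Factor out (lambda + 3): p(lambda) = (lambda + 3)·(lambda^2 - 13·lambda + 30).
The quadratic factors as (lambda - 3)·(lambda - 10).
Eigenvalues: -3, 3, 10.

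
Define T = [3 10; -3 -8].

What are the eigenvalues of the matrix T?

-3, -2

det(T - rI) = (3 - r)(-8 - r) - (10)·(-3) = r^2 + 5r + 6.
This factors as (r + 3)·(r + 2) = 0.
Eigenvalues: -3, -2.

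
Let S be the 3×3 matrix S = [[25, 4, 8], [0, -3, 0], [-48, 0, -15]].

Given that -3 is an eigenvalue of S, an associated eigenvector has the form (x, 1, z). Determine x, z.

We need (S + 3I)v = 0.
S + 3I = [[28, 4, 8], [0, 0, 0], [-48, 0, -12]].
Row 1: (28)·x + (4)·1 + (8)·z = 0
Row 2: (0)·x + (0)·1 + (0)·z = 0
Row 3: (-48)·x + (0)·1 + (-12)·z = 0
Solving gives x = 1, z = -4.
Check: S·(1, 1, -4) = (-3, -3, 12) = -3·(1, 1, -4).

1, -4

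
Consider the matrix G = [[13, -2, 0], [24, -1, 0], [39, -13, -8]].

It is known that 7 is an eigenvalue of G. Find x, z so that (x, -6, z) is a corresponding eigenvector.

-2, 0

We need (G - 7I)v = 0.
G - 7I = [[6, -2, 0], [24, -8, 0], [39, -13, -15]].
Row 1: (6)·x + (-2)·-6 + (0)·z = 0
Row 2: (24)·x + (-8)·-6 + (0)·z = 0
Row 3: (39)·x + (-13)·-6 + (-15)·z = 0
Solving gives x = -2, z = 0.
Check: G·(-2, -6, 0) = (-14, -42, 0) = 7·(-2, -6, 0).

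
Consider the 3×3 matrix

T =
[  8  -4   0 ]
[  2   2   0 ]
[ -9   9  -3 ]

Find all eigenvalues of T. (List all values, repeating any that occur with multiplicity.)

The characteristic polynomial is p(μ) = det(μI - T).
Expanding the 3×3 determinant: p(μ) = μ^3 - 7μ^2 - 6μ + 72.
Try μ = 4: p(4) = 0, so 4 is a root.
Dividing by (μ - 4) leaves μ^2 - 3μ - 18.
The quadratic factors as (μ + 3)·(μ - 6).
Eigenvalues: -3, 4, 6.

-3, 4, 6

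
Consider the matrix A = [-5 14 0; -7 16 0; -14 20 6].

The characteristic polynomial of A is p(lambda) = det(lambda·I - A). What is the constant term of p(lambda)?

p(lambda) = lambda^3 - 17·lambda^2 + 84·lambda - 108.
The constant term is -108.

-108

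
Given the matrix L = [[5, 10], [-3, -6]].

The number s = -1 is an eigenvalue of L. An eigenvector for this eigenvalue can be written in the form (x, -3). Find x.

5

We need (L + 1I)v = 0.
L + 1I = [[6, 10], [-3, -5]].
Row 1: (6)·x + (10)·-3 = 0
Row 2: (-3)·x + (-5)·-3 = 0
Solving gives x = 5.
Check: L·(5, -3) = (-5, 3) = -1·(5, -3).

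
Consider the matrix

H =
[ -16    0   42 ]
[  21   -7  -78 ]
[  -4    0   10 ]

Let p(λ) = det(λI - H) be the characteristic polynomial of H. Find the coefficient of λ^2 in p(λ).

The coefficient of λ^2 of det(λI - H) is −trace(H).
trace(H) = (-16) + (-7) + (10) = -13, so the coefficient is 13.

13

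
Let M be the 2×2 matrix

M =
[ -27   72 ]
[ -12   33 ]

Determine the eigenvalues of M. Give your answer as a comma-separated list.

-3, 9

det(M - λI) = (-27 - λ)(33 - λ) - (72)·(-12) = λ^2 - 6λ - 27.
This factors as (λ + 3)·(λ - 9) = 0.
Eigenvalues: -3, 9.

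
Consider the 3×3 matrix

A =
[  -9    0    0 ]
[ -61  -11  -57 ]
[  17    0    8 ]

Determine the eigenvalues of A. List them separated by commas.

-11, -9, 8

Set up det(sI - A) = 0.
Expanding along the first row, p(s) = s^3 + 12s^2 - 61s - 792.
Rational-root test: s = -9 gives p(-9) = 0.
Dividing by (s + 9) leaves s^2 + 3s - 88.
The quadratic factors as (s + 11)·(s - 8).
Eigenvalues: -11, -9, 8.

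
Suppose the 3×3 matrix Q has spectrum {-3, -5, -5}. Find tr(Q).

-13

trace(Q) is the sum of the eigenvalues: (-3) + (-5) + (-5) = -13.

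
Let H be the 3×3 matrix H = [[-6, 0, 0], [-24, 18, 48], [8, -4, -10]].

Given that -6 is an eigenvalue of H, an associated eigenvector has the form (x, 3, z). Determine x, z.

We need (H + 6I)v = 0.
H + 6I = [[0, 0, 0], [-24, 24, 48], [8, -4, -4]].
Row 1: (0)·x + (0)·3 + (0)·z = 0
Row 2: (-24)·x + (24)·3 + (48)·z = 0
Row 3: (8)·x + (-4)·3 + (-4)·z = 0
Solving gives x = 1, z = -1.
Check: H·(1, 3, -1) = (-6, -18, 6) = -6·(1, 3, -1).

1, -1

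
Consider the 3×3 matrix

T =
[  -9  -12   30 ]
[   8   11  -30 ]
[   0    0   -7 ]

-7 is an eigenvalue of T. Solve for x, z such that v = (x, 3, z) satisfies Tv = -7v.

We need (T + 7I)v = 0.
T + 7I = [[-2, -12, 30], [8, 18, -30], [0, 0, 0]].
Row 1: (-2)·x + (-12)·3 + (30)·z = 0
Row 2: (8)·x + (18)·3 + (-30)·z = 0
Row 3: (0)·x + (0)·3 + (0)·z = 0
Solving gives x = -3, z = 1.
Check: T·(-3, 3, 1) = (21, -21, -7) = -7·(-3, 3, 1).

-3, 1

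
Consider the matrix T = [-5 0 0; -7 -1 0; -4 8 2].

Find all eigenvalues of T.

T is lower triangular, so its eigenvalues are the diagonal entries.
Diagonal: -5, -1, 2.

-5, -1, 2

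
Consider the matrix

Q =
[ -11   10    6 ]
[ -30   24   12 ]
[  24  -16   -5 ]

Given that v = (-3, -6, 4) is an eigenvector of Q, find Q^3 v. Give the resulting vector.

First find the eigenvalue: Qv = (-3, -6, 4) = 1·(-3, -6, 4), so λ = 1.
Then Q^3 v = λ^3·v = 1^3·(-3, -6, 4) = 1·(-3, -6, 4) = (-3, -6, 4).

(-3, -6, 4)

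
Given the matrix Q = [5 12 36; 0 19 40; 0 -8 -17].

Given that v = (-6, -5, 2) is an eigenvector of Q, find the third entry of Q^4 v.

162

First find the eigenvalue: Qv = (-18, -15, 6) = 3·(-6, -5, 2), so λ = 3.
Then Q^4 v = λ^4·v = 3^4·(-6, -5, 2) = 81·(-6, -5, 2) = (-486, -405, 162).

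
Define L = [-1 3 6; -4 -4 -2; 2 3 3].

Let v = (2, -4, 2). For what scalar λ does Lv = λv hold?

-1

Compute Lv: L·(2, -4, 2) = (-2, 4, -2).
Since Lv = λv, compare component 1: -2 = λ·2, so λ = -1.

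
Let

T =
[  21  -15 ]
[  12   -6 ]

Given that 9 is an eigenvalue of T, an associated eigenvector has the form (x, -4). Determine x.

We need (T - 9I)v = 0.
T - 9I = [[12, -15], [12, -15]].
Row 1: (12)·x + (-15)·-4 = 0
Row 2: (12)·x + (-15)·-4 = 0
Solving gives x = -5.
Check: T·(-5, -4) = (-45, -36) = 9·(-5, -4).

-5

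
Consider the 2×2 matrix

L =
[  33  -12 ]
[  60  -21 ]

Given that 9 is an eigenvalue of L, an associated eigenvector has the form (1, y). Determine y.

We need (L - 9I)v = 0.
L - 9I = [[24, -12], [60, -30]].
Row 1: (24)·1 + (-12)·y = 0
Row 2: (60)·1 + (-30)·y = 0
Solving gives y = 2.
Check: L·(1, 2) = (9, 18) = 9·(1, 2).

2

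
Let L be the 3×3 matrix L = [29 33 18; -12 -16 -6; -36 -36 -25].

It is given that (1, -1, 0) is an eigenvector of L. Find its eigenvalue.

Compute Lv: L·(1, -1, 0) = (-4, 4, 0).
Since Lv = λv, compare component 1: -4 = λ·1, so λ = -4.

-4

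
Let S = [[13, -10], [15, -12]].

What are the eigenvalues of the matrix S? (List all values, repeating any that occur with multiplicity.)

-2, 3

det(S - λI) = (13 - λ)(-12 - λ) - (-10)·(15) = λ^2 - λ - 6.
This factors as (λ + 2)·(λ - 3) = 0.
Eigenvalues: -2, 3.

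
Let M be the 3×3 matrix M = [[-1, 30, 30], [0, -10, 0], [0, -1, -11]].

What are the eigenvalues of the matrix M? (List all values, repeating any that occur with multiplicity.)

Compute the characteristic polynomial p(λ) = det(λI - M).
Expanding along the first row, p(λ) = λ^3 + 22λ^2 + 131λ + 110.
Since p(-1) = 0, λ = -1 is a root.
Factor out (λ + 1): p(λ) = (λ + 1)·(λ^2 + 21λ + 110).
The quadratic factors as (λ + 11)·(λ + 10).
Eigenvalues: -11, -10, -1.

-11, -10, -1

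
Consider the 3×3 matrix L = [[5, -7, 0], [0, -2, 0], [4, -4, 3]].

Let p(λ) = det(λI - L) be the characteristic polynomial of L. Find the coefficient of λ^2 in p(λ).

The coefficient of λ^2 of det(λI - L) is −trace(L).
trace(L) = (5) + (-2) + (3) = 6, so the coefficient is -6.

-6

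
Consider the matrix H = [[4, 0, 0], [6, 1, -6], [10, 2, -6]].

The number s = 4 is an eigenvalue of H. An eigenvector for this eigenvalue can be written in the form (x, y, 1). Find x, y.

We need (H - 4I)v = 0.
H - 4I = [[0, 0, 0], [6, -3, -6], [10, 2, -10]].
Row 1: (0)·x + (0)·y + (0)·1 = 0
Row 2: (6)·x + (-3)·y + (-6)·1 = 0
Row 3: (10)·x + (2)·y + (-10)·1 = 0
Solving gives x = 1, y = 0.
Check: H·(1, 0, 1) = (4, 0, 4) = 4·(1, 0, 1).

1, 0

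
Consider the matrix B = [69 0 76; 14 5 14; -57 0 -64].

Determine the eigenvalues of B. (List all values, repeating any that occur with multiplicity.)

-7, 5, 12

Compute the characteristic polynomial p(λ) = det(λI - B).
Expanding the 3×3 determinant: p(λ) = λ^3 - 10λ^2 - 59λ + 420.
Rational-root test: λ = 12 gives p(12) = 0.
Factor out (λ - 12): p(λ) = (λ - 12)·(λ^2 + 2λ - 35).
The quadratic factors as (λ + 7)·(λ - 5).
Eigenvalues: -7, 5, 12.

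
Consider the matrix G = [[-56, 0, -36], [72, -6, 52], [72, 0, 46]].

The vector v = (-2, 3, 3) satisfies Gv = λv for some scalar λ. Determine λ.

Compute Gv: G·(-2, 3, 3) = (4, -6, -6).
Since Gv = λv, compare component 1: 4 = λ·-2, so λ = -2.

-2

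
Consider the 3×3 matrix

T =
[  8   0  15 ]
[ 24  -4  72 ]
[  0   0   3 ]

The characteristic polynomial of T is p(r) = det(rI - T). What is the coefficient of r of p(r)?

p(r) = r^3 - 7r^2 - 20r + 96.
The coefficient of r is -20.

-20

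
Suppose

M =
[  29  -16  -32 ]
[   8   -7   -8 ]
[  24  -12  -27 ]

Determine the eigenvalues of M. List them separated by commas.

-3, -3, 1

Set up det(λI - M) = 0.
Cofactor expansion gives p(λ) = λ^3 + 5λ^2 + 3λ - 9.
Since p(-3) = 0, λ = -3 is a root.
Dividing by (λ + 3) leaves λ^2 + 2λ - 3.
The quadratic factors as (λ + 3)·(λ - 1).
Eigenvalues: -3, -3, 1.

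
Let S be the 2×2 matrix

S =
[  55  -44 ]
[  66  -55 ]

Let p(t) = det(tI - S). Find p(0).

p(0) = det(0·I − S) = det(−S) = (−1)^2·det(S).
det(S) = -121, so p(0) = -121.

-121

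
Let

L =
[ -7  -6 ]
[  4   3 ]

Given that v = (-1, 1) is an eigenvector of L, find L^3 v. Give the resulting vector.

(1, -1)

First find the eigenvalue: Lv = (1, -1) = -1·(-1, 1), so λ = -1.
Then L^3 v = λ^3·v = (-1)^3·(-1, 1) = -1·(-1, 1) = (1, -1).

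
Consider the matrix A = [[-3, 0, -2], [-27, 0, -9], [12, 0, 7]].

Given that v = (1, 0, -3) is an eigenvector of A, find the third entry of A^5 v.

-729

First find the eigenvalue: Av = (3, 0, -9) = 3·(1, 0, -3), so λ = 3.
Then A^5 v = λ^5·v = 3^5·(1, 0, -3) = 243·(1, 0, -3) = (243, 0, -729).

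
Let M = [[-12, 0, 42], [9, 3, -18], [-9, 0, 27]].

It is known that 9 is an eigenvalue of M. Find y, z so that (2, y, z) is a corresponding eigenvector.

We need (M - 9I)v = 0.
M - 9I = [[-21, 0, 42], [9, -6, -18], [-9, 0, 18]].
Row 1: (-21)·2 + (0)·y + (42)·z = 0
Row 2: (9)·2 + (-6)·y + (-18)·z = 0
Row 3: (-9)·2 + (0)·y + (18)·z = 0
Solving gives y = 0, z = 1.
Check: M·(2, 0, 1) = (18, 0, 9) = 9·(2, 0, 1).

0, 1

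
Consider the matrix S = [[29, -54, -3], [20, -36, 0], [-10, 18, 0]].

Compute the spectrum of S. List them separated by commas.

-6, -1, 0

Set up det(tI - S) = 0.
Cofactor expansion gives p(t) = t^3 + 7t^2 + 6t.
Since p(0) = 0, t = 0 is a root.
Factor out t: p(t) = t·(t^2 + 7t + 6).
The quadratic factors as (t + 6)·(t + 1).
Eigenvalues: -6, -1, 0.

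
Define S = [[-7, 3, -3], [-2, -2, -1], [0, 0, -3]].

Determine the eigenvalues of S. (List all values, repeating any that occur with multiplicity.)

-5, -4, -3

Compute the characteristic polynomial p(s) = det(sI - S).
Cofactor expansion gives p(s) = s^3 + 12s^2 + 47s + 60.
Try s = -5: p(-5) = 0, so -5 is a root.
Factor out (s + 5): p(s) = (s + 5)·(s^2 + 7s + 12).
The quadratic factors as (s + 4)·(s + 3).
Eigenvalues: -5, -4, -3.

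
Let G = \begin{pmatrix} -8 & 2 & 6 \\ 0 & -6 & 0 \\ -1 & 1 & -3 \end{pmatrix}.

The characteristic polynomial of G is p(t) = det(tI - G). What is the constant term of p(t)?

180

p(t) = t^3 + 17t^2 + 96t + 180.
The constant term is 180.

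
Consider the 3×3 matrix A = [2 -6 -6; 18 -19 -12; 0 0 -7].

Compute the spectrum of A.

Set up det(sI - A) = 0.
Expanding the 3×3 determinant: p(s) = s^3 + 24s^2 + 189s + 490.
Try s = -7: p(-7) = 0, so -7 is a root.
Factor out (s + 7): p(s) = (s + 7)·(s^2 + 17s + 70).
The quadratic factors as (s + 10)·(s + 7).
Eigenvalues: -10, -7, -7.

-10, -7, -7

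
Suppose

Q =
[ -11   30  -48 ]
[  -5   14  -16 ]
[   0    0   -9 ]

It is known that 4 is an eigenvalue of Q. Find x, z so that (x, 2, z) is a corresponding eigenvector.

4, 0

We need (Q - 4I)v = 0.
Q - 4I = [[-15, 30, -48], [-5, 10, -16], [0, 0, -13]].
Row 1: (-15)·x + (30)·2 + (-48)·z = 0
Row 2: (-5)·x + (10)·2 + (-16)·z = 0
Row 3: (0)·x + (0)·2 + (-13)·z = 0
Solving gives x = 4, z = 0.
Check: Q·(4, 2, 0) = (16, 8, 0) = 4·(4, 2, 0).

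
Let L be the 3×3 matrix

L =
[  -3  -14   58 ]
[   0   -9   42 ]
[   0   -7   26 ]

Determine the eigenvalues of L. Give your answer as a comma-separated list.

The characteristic polynomial is p(λ) = det(λI - L).
Expanding the 3×3 determinant: p(λ) = λ^3 - 14λ^2 + 9λ + 180.
Rational-root test: λ = 5 gives p(5) = 0.
Dividing by (λ - 5) leaves λ^2 - 9λ - 36.
The quadratic factors as (λ + 3)·(λ - 12).
Eigenvalues: -3, 5, 12.

-3, 5, 12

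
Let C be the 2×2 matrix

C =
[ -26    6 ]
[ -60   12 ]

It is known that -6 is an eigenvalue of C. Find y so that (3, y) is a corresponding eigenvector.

We need (C + 6I)v = 0.
C + 6I = [[-20, 6], [-60, 18]].
Row 1: (-20)·3 + (6)·y = 0
Row 2: (-60)·3 + (18)·y = 0
Solving gives y = 10.
Check: C·(3, 10) = (-18, -60) = -6·(3, 10).

10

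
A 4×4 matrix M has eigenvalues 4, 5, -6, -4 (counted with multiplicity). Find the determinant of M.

480

det(M) is the product of the eigenvalues: (4) · (5) · (-6) · (-4) = 480.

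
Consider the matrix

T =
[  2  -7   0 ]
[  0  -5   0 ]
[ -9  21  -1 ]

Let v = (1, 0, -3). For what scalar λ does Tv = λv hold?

2

Compute Tv: T·(1, 0, -3) = (2, 0, -6).
Since Tv = λv, compare component 1: 2 = λ·1, so λ = 2.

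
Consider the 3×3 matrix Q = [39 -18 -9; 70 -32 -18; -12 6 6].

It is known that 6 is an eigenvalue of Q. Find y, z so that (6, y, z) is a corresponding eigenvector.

We need (Q - 6I)v = 0.
Q - 6I = [[33, -18, -9], [70, -38, -18], [-12, 6, 0]].
Row 1: (33)·6 + (-18)·y + (-9)·z = 0
Row 2: (70)·6 + (-38)·y + (-18)·z = 0
Row 3: (-12)·6 + (6)·y + (0)·z = 0
Solving gives y = 12, z = -2.
Check: Q·(6, 12, -2) = (36, 72, -12) = 6·(6, 12, -2).

12, -2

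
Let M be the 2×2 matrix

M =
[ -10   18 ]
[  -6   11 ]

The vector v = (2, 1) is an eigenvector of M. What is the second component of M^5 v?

First find the eigenvalue: Mv = (-2, -1) = -1·(2, 1), so λ = -1.
Then M^5 v = λ^5·v = (-1)^5·(2, 1) = -1·(2, 1) = (-2, -1).

-1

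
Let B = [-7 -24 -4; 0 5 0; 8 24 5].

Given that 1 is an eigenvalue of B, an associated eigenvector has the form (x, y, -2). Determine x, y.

We need (B - 1I)v = 0.
B - 1I = [[-8, -24, -4], [0, 4, 0], [8, 24, 4]].
Row 1: (-8)·x + (-24)·y + (-4)·-2 = 0
Row 2: (0)·x + (4)·y + (0)·-2 = 0
Row 3: (8)·x + (24)·y + (4)·-2 = 0
Solving gives x = 1, y = 0.
Check: B·(1, 0, -2) = (1, 0, -2) = 1·(1, 0, -2).

1, 0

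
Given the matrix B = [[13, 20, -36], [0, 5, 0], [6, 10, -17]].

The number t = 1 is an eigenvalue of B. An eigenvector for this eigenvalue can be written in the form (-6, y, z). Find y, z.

We need (B - 1I)v = 0.
B - 1I = [[12, 20, -36], [0, 4, 0], [6, 10, -18]].
Row 1: (12)·-6 + (20)·y + (-36)·z = 0
Row 2: (0)·-6 + (4)·y + (0)·z = 0
Row 3: (6)·-6 + (10)·y + (-18)·z = 0
Solving gives y = 0, z = -2.
Check: B·(-6, 0, -2) = (-6, 0, -2) = 1·(-6, 0, -2).

0, -2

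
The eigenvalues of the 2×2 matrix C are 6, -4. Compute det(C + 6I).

24

If C has eigenvalues 6, -4, then C + 6I has eigenvalues 12, 2.
det(C + 6I) = (12) · (2) = 24.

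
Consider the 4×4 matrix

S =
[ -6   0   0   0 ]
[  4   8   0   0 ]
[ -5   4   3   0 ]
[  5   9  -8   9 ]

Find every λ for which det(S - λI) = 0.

S is lower triangular, so its eigenvalues are the diagonal entries.
Diagonal: -6, 8, 3, 9.

-6, 3, 8, 9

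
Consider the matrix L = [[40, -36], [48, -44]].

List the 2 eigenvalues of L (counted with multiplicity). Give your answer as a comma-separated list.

-8, 4

det(L - tI) = (40 - t)(-44 - t) - (-36)·(48) = t^2 + 4t - 32.
This factors as (t + 8)·(t - 4) = 0.
Eigenvalues: -8, 4.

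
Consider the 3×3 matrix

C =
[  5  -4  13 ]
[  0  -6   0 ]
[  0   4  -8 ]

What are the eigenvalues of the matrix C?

The characteristic polynomial is p(λ) = det(λI - C).
Expanding along the first row, p(λ) = λ^3 + 9λ^2 - 22λ - 240.
Try λ = -8: p(-8) = 0, so -8 is a root.
Factor out (λ + 8): p(λ) = (λ + 8)·(λ^2 + λ - 30).
The quadratic factors as (λ + 6)·(λ - 5).
Eigenvalues: -8, -6, 5.

-8, -6, 5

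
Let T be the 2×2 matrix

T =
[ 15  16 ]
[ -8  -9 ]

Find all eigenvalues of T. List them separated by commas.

det(T - tI) = (15 - t)(-9 - t) - (16)·(-8) = t^2 - 6t - 7.
This factors as (t + 1)·(t - 7) = 0.
Eigenvalues: -1, 7.

-1, 7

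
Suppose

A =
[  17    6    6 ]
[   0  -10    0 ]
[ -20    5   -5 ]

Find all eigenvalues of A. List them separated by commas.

-10, 5, 7

Compute the characteristic polynomial p(λ) = det(λI - A).
Expanding the 3×3 determinant: p(λ) = λ^3 - 2λ^2 - 85λ + 350.
Rational-root test: λ = 7 gives p(7) = 0.
Factor out (λ - 7): p(λ) = (λ - 7)·(λ^2 + 5λ - 50).
The quadratic factors as (λ + 10)·(λ - 5).
Eigenvalues: -10, 5, 7.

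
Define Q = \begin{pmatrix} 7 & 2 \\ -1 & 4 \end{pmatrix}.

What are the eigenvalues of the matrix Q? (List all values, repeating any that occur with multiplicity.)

5, 6

det(Q - rI) = (7 - r)(4 - r) - (2)·(-1) = r^2 - 11r + 30.
This factors as (r - 5)·(r - 6) = 0.
Eigenvalues: 5, 6.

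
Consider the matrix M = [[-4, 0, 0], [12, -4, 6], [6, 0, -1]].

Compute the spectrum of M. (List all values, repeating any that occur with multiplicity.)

-4, -4, -1

The characteristic polynomial is p(λ) = det(λI - M).
Expanding the 3×3 determinant: p(λ) = λ^3 + 9λ^2 + 24λ + 16.
Try λ = -4: p(-4) = 0, so -4 is a root.
Factor out (λ + 4): p(λ) = (λ + 4)·(λ^2 + 5λ + 4).
The quadratic factors as (λ + 4)·(λ + 1).
Eigenvalues: -4, -4, -1.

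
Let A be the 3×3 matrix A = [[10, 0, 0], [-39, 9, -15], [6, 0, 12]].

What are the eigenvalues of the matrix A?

Compute the characteristic polynomial p(r) = det(rI - A).
Expanding along the first row, p(r) = r^3 - 31r^2 + 318r - 1080.
Try r = 9: p(9) = 0, so 9 is a root.
Dividing by (r - 9) leaves r^2 - 22r + 120.
The quadratic factors as (r - 10)·(r - 12).
Eigenvalues: 9, 10, 12.

9, 10, 12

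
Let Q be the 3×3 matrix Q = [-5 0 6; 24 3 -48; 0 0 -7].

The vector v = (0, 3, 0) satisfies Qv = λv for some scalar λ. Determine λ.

Compute Qv: Q·(0, 3, 0) = (0, 9, 0).
Since Qv = λv, compare component 2: 9 = λ·3, so λ = 3.

3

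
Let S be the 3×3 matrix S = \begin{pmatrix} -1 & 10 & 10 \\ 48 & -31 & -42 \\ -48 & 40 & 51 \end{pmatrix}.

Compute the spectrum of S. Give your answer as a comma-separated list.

Set up det(μI - S) = 0.
Expanding along the first row, p(μ) = μ^3 - 19μ^2 + 79μ + 99.
Since p(11) = 0, μ = 11 is a root.
Factor out (μ - 11): p(μ) = (μ - 11)·(μ^2 - 8μ - 9).
The quadratic factors as (μ + 1)·(μ - 9).
Eigenvalues: -1, 9, 11.

-1, 9, 11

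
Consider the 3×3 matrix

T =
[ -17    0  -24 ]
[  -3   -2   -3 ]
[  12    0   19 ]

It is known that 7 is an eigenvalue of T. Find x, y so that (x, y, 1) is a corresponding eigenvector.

We need (T - 7I)v = 0.
T - 7I = [[-24, 0, -24], [-3, -9, -3], [12, 0, 12]].
Row 1: (-24)·x + (0)·y + (-24)·1 = 0
Row 2: (-3)·x + (-9)·y + (-3)·1 = 0
Row 3: (12)·x + (0)·y + (12)·1 = 0
Solving gives x = -1, y = 0.
Check: T·(-1, 0, 1) = (-7, 0, 7) = 7·(-1, 0, 1).

-1, 0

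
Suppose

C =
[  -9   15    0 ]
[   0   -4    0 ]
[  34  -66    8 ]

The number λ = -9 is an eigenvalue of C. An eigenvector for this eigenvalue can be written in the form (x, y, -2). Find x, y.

1, 0

We need (C + 9I)v = 0.
C + 9I = [[0, 15, 0], [0, 5, 0], [34, -66, 17]].
Row 1: (0)·x + (15)·y + (0)·-2 = 0
Row 2: (0)·x + (5)·y + (0)·-2 = 0
Row 3: (34)·x + (-66)·y + (17)·-2 = 0
Solving gives x = 1, y = 0.
Check: C·(1, 0, -2) = (-9, 0, 18) = -9·(1, 0, -2).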